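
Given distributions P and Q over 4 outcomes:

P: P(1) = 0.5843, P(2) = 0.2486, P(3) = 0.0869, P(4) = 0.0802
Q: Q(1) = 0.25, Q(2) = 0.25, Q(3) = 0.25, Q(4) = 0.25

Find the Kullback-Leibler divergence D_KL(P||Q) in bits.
0.4496 bits

D_KL(P||Q) = Σ P(x) log₂(P(x)/Q(x))

Computing term by term:
  P(1)·log₂(P(1)/Q(1)) = 0.5843·log₂(0.5843/0.25) = 0.71564
  P(2)·log₂(P(2)/Q(2)) = 0.2486·log₂(0.2486/0.25) = -0.00201
  P(3)·log₂(P(3)/Q(3)) = 0.0869·log₂(0.0869/0.25) = -0.13248
  P(4)·log₂(P(4)/Q(4)) = 0.0802·log₂(0.0802/0.25) = -0.13155

D_KL(P||Q) = 0.71564 - 0.00201 - 0.13248 - 0.13155 = 0.44960 ≈ 0.4496 bits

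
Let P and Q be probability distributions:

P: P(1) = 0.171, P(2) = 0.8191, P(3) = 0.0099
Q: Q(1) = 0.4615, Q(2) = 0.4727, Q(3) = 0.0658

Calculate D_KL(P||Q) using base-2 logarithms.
0.3777 bits

D_KL(P||Q) = Σ P(x) log₂(P(x)/Q(x))

Computing term by term:
  P(1)·log₂(P(1)/Q(1)) = 0.171·log₂(0.171/0.4615) = -0.24493
  P(2)·log₂(P(2)/Q(2)) = 0.8191·log₂(0.8191/0.4727) = 0.64964
  P(3)·log₂(P(3)/Q(3)) = 0.0099·log₂(0.0099/0.0658) = -0.02705

D_KL(P||Q) = -0.24493 + 0.64964 - 0.02705 = 0.37766 ≈ 0.3777 bits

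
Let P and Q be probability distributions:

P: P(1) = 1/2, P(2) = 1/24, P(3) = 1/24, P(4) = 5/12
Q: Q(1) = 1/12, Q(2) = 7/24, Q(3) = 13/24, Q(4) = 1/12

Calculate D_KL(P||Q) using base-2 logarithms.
1.9888 bits

D_KL(P||Q) = Σ P(x) log₂(P(x)/Q(x))

Computing term by term:
  P(1)·log₂(P(1)/Q(1)) = (1/2)·log₂((1/2)/(1/12)) = 1.29248
  P(2)·log₂(P(2)/Q(2)) = (1/24)·log₂((1/24)/(7/24)) = -0.11697
  P(3)·log₂(P(3)/Q(3)) = (1/24)·log₂((1/24)/(13/24)) = -0.15418
  P(4)·log₂(P(4)/Q(4)) = (5/12)·log₂((5/12)/(1/12)) = 0.96747

D_KL(P||Q) = 1.29248 - 0.11697 - 0.15418 + 0.96747 = 1.98880 ≈ 1.9888 bits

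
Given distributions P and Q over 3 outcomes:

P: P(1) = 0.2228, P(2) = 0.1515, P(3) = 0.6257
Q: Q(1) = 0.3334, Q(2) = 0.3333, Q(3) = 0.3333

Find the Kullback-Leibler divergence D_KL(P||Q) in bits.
0.2667 bits

D_KL(P||Q) = Σ P(x) log₂(P(x)/Q(x))

Computing term by term:
  P(1)·log₂(P(1)/Q(1)) = 0.2228·log₂(0.2228/0.3334) = -0.12956
  P(2)·log₂(P(2)/Q(2)) = 0.1515·log₂(0.1515/0.3333) = -0.17233
  P(3)·log₂(P(3)/Q(3)) = 0.6257·log₂(0.6257/0.3333) = 0.56854

D_KL(P||Q) = -0.12956 - 0.17233 + 0.56854 = 0.26665 ≈ 0.2667 bits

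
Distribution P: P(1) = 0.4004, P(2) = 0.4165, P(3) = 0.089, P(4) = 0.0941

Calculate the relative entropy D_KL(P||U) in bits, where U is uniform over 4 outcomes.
0.3135 bits

U(i) = 1/4 for all i

D_KL(P||U) = Σ P(x) log₂(P(x) / (1/4))
           = Σ P(x) log₂(P(x)) + log₂(4)
           = log₂(4) - H(P)

H(P) = -Σ P(x) log₂(P(x)):
  -P(1)·log₂(P(1)) = -(0.4004)·log₂(0.4004) = 0.52872
  -P(2)·log₂(P(2)) = -(0.4165)·log₂(0.4165) = 0.52629
  -P(3)·log₂(P(3)) = -(0.089)·log₂(0.089) = 0.31061
  -P(4)·log₂(P(4)) = -(0.0941)·log₂(0.0941) = 0.32085
H(P) = 0.52872 + 0.52629 + 0.31061 + 0.32085 = 1.68647 bits

log₂(4) = 2.00000 bits

D_KL(P||U) = 2.00000 - 1.68647 = 0.31353 ≈ 0.3135 bits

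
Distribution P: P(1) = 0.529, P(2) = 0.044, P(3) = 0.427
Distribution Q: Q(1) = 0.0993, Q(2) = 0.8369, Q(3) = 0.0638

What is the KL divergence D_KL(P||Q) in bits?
2.2608 bits

D_KL(P||Q) = Σ P(x) log₂(P(x)/Q(x))

Computing term by term:
  P(1)·log₂(P(1)/Q(1)) = 0.529·log₂(0.529/0.0993) = 1.27669
  P(2)·log₂(P(2)/Q(2)) = 0.044·log₂(0.044/0.8369) = -0.18698
  P(3)·log₂(P(3)/Q(3)) = 0.427·log₂(0.427/0.0638) = 1.17109

D_KL(P||Q) = 1.27669 - 0.18698 + 1.17109 = 2.26080 ≈ 2.2608 bits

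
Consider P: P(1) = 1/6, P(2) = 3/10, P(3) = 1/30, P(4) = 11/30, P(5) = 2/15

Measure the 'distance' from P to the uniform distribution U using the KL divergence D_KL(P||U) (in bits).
0.2881 bits

U(i) = 1/5 for all i

D_KL(P||U) = Σ P(x) log₂(P(x) / (1/5))
           = Σ P(x) log₂(P(x)) + log₂(5)
           = log₂(5) - H(P)

H(P) = -Σ P(x) log₂(P(x)):
  -P(1)·log₂(P(1)) = -(1/6)·log₂(1/6) = 0.43083
  -P(2)·log₂(P(2)) = -(3/10)·log₂(3/10) = 0.52109
  -P(3)·log₂(P(3)) = -(1/30)·log₂(1/30) = 0.16356
  -P(4)·log₂(P(4)) = -(11/30)·log₂(11/30) = 0.53073
  -P(5)·log₂(P(5)) = -(2/15)·log₂(2/15) = 0.38759
H(P) = 0.43083 + 0.52109 + 0.16356 + 0.53073 + 0.38759 = 2.03380 bits

log₂(5) = 2.32193 bits

D_KL(P||U) = 2.32193 - 2.03380 = 0.28813 ≈ 0.2881 bits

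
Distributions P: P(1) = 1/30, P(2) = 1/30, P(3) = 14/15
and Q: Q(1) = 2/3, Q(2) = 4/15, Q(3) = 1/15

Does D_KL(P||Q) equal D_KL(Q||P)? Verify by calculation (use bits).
D_KL(P||Q) = 3.3095 bits, D_KL(Q||P) = 3.4275 bits. No — D_KL(P||Q) ≠ D_KL(Q||P) for this pair.

D_KL(P||Q) = Σ P(x) log₂(P(x)/Q(x))

Computing term by term:
  P(1)·log₂(P(1)/Q(1)) = (1/30)·log₂((1/30)/(2/3)) = -0.14406
  P(2)·log₂(P(2)/Q(2)) = (1/30)·log₂((1/30)/(4/15)) = -0.10000
  P(3)·log₂(P(3)/Q(3)) = (14/15)·log₂((14/15)/(1/15)) = 3.55353

D_KL(P||Q) = -0.14406 - 0.10000 + 3.55353 = 3.30947 ≈ 3.3095 bits

D_KL(Q||P) = Σ Q(x) log₂(Q(x)/P(x))

Computing term by term:
  Q(1)·log₂(Q(1)/P(1)) = (2/3)·log₂((2/3)/(1/30)) = 2.88129
  Q(2)·log₂(Q(2)/P(2)) = (4/15)·log₂((4/15)/(1/30)) = 0.80000
  Q(3)·log₂(Q(3)/P(3)) = (1/15)·log₂((1/15)/(14/15)) = -0.25382

D_KL(Q||P) = 2.88129 + 0.80000 - 0.25382 = 3.42747 ≈ 3.4275 bits

These are NOT equal (difference: 0.1180 bits). KL divergence is asymmetric: D_KL(P||Q) ≠ D_KL(Q||P) in general.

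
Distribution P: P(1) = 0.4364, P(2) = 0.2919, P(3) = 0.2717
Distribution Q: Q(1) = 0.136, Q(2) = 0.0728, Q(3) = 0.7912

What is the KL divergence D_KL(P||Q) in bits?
0.8999 bits

D_KL(P||Q) = Σ P(x) log₂(P(x)/Q(x))

Computing term by term:
  P(1)·log₂(P(1)/Q(1)) = 0.4364·log₂(0.4364/0.136) = 0.73404
  P(2)·log₂(P(2)/Q(2)) = 0.2919·log₂(0.2919/0.0728) = 0.58481
  P(3)·log₂(P(3)/Q(3)) = 0.2717·log₂(0.2717/0.7912) = -0.41897

D_KL(P||Q) = 0.73404 + 0.58481 - 0.41897 = 0.89988 ≈ 0.8999 bits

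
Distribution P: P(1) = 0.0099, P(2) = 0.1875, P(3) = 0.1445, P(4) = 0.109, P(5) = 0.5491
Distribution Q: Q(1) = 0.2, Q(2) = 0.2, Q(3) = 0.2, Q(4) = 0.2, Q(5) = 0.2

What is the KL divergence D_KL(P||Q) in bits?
0.5765 bits

D_KL(P||Q) = Σ P(x) log₂(P(x)/Q(x))

Computing term by term:
  P(1)·log₂(P(1)/Q(1)) = 0.0099·log₂(0.0099/0.2) = -0.04293
  P(2)·log₂(P(2)/Q(2)) = 0.1875·log₂(0.1875/0.2) = -0.01746
  P(3)·log₂(P(3)/Q(3)) = 0.1445·log₂(0.1445/0.2) = -0.06776
  P(4)·log₂(P(4)/Q(4)) = 0.109·log₂(0.109/0.2) = -0.09545
  P(5)·log₂(P(5)/Q(5)) = 0.5491·log₂(0.5491/0.2) = 0.80008

D_KL(P||Q) = -0.04293 - 0.01746 - 0.06776 - 0.09545 + 0.80008 = 0.57648 ≈ 0.5765 bits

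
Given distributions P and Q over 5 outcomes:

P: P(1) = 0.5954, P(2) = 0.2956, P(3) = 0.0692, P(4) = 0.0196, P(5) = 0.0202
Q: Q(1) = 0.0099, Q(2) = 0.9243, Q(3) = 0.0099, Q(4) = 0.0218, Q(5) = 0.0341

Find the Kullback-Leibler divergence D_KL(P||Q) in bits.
3.2087 bits

D_KL(P||Q) = Σ P(x) log₂(P(x)/Q(x))

Computing term by term:
  P(1)·log₂(P(1)/Q(1)) = 0.5954·log₂(0.5954/0.0099) = 3.51898
  P(2)·log₂(P(2)/Q(2)) = 0.2956·log₂(0.2956/0.9243) = -0.48618
  P(3)·log₂(P(3)/Q(3)) = 0.0692·log₂(0.0692/0.0099) = 0.19412
  P(4)·log₂(P(4)/Q(4)) = 0.0196·log₂(0.0196/0.0218) = -0.00301
  P(5)·log₂(P(5)/Q(5)) = 0.0202·log₂(0.0202/0.0341) = -0.01526

D_KL(P||Q) = 3.51898 - 0.48618 + 0.19412 - 0.00301 - 0.01526 = 3.20865 ≈ 3.2087 bits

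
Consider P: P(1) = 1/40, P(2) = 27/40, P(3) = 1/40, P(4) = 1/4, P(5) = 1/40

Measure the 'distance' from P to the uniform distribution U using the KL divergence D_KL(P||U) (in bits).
1.0400 bits

U(i) = 1/5 for all i

D_KL(P||U) = Σ P(x) log₂(P(x) / (1/5))
           = Σ P(x) log₂(P(x)) + log₂(5)
           = log₂(5) - H(P)

H(P) = -Σ P(x) log₂(P(x)):
  -P(1)·log₂(P(1)) = -(1/40)·log₂(1/40) = 0.13305
  -P(2)·log₂(P(2)) = -(27/40)·log₂(27/40) = 0.38275
  -P(3)·log₂(P(3)) = -(1/40)·log₂(1/40) = 0.13305
  -P(4)·log₂(P(4)) = -(1/4)·log₂(1/4) = 0.50000
  -P(5)·log₂(P(5)) = -(1/40)·log₂(1/40) = 0.13305
H(P) = 0.13305 + 0.38275 + 0.13305 + 0.50000 + 0.13305 = 1.28190 bits

log₂(5) = 2.32193 bits

D_KL(P||U) = 2.32193 - 1.28190 = 1.04003 ≈ 1.0400 bits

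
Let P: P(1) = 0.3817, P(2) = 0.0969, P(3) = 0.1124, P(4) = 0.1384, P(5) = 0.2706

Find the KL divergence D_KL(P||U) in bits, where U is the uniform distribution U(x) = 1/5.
0.2057 bits

U(i) = 1/5 for all i

D_KL(P||U) = Σ P(x) log₂(P(x) / (1/5))
           = Σ P(x) log₂(P(x)) + log₂(5)
           = log₂(5) - H(P)

H(P) = -Σ P(x) log₂(P(x)):
  -P(1)·log₂(P(1)) = -(0.3817)·log₂(0.3817) = 0.53037
  -P(2)·log₂(P(2)) = -(0.0969)·log₂(0.0969) = 0.32630
  -P(3)·log₂(P(3)) = -(0.1124)·log₂(0.1124) = 0.35443
  -P(4)·log₂(P(4)) = -(0.1384)·log₂(0.1384) = 0.39487
  -P(5)·log₂(P(5)) = -(0.2706)·log₂(0.2706) = 0.51029
H(P) = 0.53037 + 0.32630 + 0.35443 + 0.39487 + 0.51029 = 2.11626 bits

log₂(5) = 2.32193 bits

D_KL(P||U) = 2.32193 - 2.11626 = 0.20567 ≈ 0.2057 bits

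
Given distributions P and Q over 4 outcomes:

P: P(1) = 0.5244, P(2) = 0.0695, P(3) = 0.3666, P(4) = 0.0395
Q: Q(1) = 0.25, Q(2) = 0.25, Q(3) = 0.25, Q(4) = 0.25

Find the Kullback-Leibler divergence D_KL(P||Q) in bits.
0.5294 bits

D_KL(P||Q) = Σ P(x) log₂(P(x)/Q(x))

Computing term by term:
  P(1)·log₂(P(1)/Q(1)) = 0.5244·log₂(0.5244/0.25) = 0.56045
  P(2)·log₂(P(2)/Q(2)) = 0.0695·log₂(0.0695/0.25) = -0.12836
  P(3)·log₂(P(3)/Q(3)) = 0.3666·log₂(0.3666/0.25) = 0.20247
  P(4)·log₂(P(4)/Q(4)) = 0.0395·log₂(0.0395/0.25) = -0.10515

D_KL(P||Q) = 0.56045 - 0.12836 + 0.20247 - 0.10515 = 0.52941 ≈ 0.5294 bits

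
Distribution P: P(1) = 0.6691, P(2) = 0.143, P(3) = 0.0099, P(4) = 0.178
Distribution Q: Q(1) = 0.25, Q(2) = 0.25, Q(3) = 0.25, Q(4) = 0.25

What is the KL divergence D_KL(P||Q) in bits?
0.7017 bits

D_KL(P||Q) = Σ P(x) log₂(P(x)/Q(x))

Computing term by term:
  P(1)·log₂(P(1)/Q(1)) = 0.6691·log₂(0.6691/0.25) = 0.95032
  P(2)·log₂(P(2)/Q(2)) = 0.143·log₂(0.143/0.25) = -0.11525
  P(3)·log₂(P(3)/Q(3)) = 0.0099·log₂(0.0099/0.25) = -0.04612
  P(4)·log₂(P(4)/Q(4)) = 0.178·log₂(0.178/0.25) = -0.08723

D_KL(P||Q) = 0.95032 - 0.11525 - 0.04612 - 0.08723 = 0.70172 ≈ 0.7017 bits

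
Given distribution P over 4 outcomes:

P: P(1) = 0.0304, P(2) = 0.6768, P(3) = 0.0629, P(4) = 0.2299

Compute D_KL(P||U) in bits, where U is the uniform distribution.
0.7270 bits

U(i) = 1/4 for all i

D_KL(P||U) = Σ P(x) log₂(P(x) / (1/4))
           = Σ P(x) log₂(P(x)) + log₂(4)
           = log₂(4) - H(P)

H(P) = -Σ P(x) log₂(P(x)):
  -P(1)·log₂(P(1)) = -(0.0304)·log₂(0.0304) = 0.15321
  -P(2)·log₂(P(2)) = -(0.6768)·log₂(0.6768) = 0.38117
  -P(3)·log₂(P(3)) = -(0.0629)·log₂(0.0629) = 0.25102
  -P(4)·log₂(P(4)) = -(0.2299)·log₂(0.2299) = 0.48760
H(P) = 0.15321 + 0.38117 + 0.25102 + 0.48760 = 1.27300 bits

log₂(4) = 2.00000 bits

D_KL(P||U) = 2.00000 - 1.27300 = 0.72700 ≈ 0.7270 bits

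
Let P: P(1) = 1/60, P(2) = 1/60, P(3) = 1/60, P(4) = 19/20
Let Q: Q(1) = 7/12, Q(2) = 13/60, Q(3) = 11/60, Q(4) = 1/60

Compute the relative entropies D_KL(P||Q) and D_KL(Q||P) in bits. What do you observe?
D_KL(P||Q) = 5.3364 bits, D_KL(Q||P) = 4.3309 bits. The two directions give different values (D_KL(P||Q) exceeds D_KL(Q||P) by 1.0055 bits): KL divergence is asymmetric.

D_KL(P||Q) = Σ P(x) log₂(P(x)/Q(x))

Computing term by term:
  P(1)·log₂(P(1)/Q(1)) = (1/60)·log₂((1/60)/(7/12)) = -0.08549
  P(2)·log₂(P(2)/Q(2)) = (1/60)·log₂((1/60)/(13/60)) = -0.06167
  P(3)·log₂(P(3)/Q(3)) = (1/60)·log₂((1/60)/(11/60)) = -0.05766
  P(4)·log₂(P(4)/Q(4)) = (19/20)·log₂((19/20)/(1/60)) = 5.54125

D_KL(P||Q) = -0.08549 - 0.06167 - 0.05766 + 5.54125 = 5.33643 ≈ 5.3364 bits

D_KL(Q||P) = Σ Q(x) log₂(Q(x)/P(x))

Computing term by term:
  Q(1)·log₂(Q(1)/P(1)) = (7/12)·log₂((7/12)/(1/60)) = 2.99208
  Q(2)·log₂(Q(2)/P(2)) = (13/60)·log₂((13/60)/(1/60)) = 0.80176
  Q(3)·log₂(Q(3)/P(3)) = (11/60)·log₂((11/60)/(1/60)) = 0.63423
  Q(4)·log₂(Q(4)/P(4)) = (1/60)·log₂((1/60)/(19/20)) = -0.09721

D_KL(Q||P) = 2.99208 + 0.80176 + 0.63423 - 0.09721 = 4.33086 ≈ 4.3309 bits

These are NOT equal (difference: 1.0055 bits). KL divergence is asymmetric: D_KL(P||Q) ≠ D_KL(Q||P) in general.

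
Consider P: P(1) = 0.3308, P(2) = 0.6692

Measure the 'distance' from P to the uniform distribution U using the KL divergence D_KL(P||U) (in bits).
0.0843 bits

U(i) = 1/2 for all i

D_KL(P||U) = Σ P(x) log₂(P(x) / (1/2))
           = Σ P(x) log₂(P(x)) + log₂(2)
           = log₂(2) - H(P)

H(P) = -Σ P(x) log₂(P(x)):
  -P(1)·log₂(P(1)) = -(0.3308)·log₂(0.3308) = 0.52795
  -P(2)·log₂(P(2)) = -(0.6692)·log₂(0.6692) = 0.38780
H(P) = 0.52795 + 0.38780 = 0.91575 bits

log₂(2) = 1.00000 bits

D_KL(P||U) = 1.00000 - 0.91575 = 0.08425 ≈ 0.0843 bits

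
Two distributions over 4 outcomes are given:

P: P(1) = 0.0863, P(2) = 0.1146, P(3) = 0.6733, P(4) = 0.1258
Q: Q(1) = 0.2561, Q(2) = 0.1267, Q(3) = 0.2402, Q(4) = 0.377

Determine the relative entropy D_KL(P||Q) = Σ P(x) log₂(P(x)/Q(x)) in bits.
0.6500 bits

D_KL(P||Q) = Σ P(x) log₂(P(x)/Q(x))

Computing term by term:
  P(1)·log₂(P(1)/Q(1)) = 0.0863·log₂(0.0863/0.2561) = -0.13543
  P(2)·log₂(P(2)/Q(2)) = 0.1146·log₂(0.1146/0.1267) = -0.01660
  P(3)·log₂(P(3)/Q(3)) = 0.6733·log₂(0.6733/0.2402) = 1.00121
  P(4)·log₂(P(4)/Q(4)) = 0.1258·log₂(0.1258/0.377) = -0.19920

D_KL(P||Q) = -0.13543 - 0.01660 + 1.00121 - 0.19920 = 0.64998 ≈ 0.6500 bits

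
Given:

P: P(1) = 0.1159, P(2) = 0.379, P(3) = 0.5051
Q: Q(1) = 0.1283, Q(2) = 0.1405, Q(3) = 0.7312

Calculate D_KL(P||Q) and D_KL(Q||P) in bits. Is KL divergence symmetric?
D_KL(P||Q) = 0.2560 bits, D_KL(Q||P) = 0.2079 bits. No, KL divergence is not symmetric.

D_KL(P||Q) = Σ P(x) log₂(P(x)/Q(x))

Computing term by term:
  P(1)·log₂(P(1)/Q(1)) = 0.1159·log₂(0.1159/0.1283) = -0.01700
  P(2)·log₂(P(2)/Q(2)) = 0.379·log₂(0.379/0.1405) = 0.54259
  P(3)·log₂(P(3)/Q(3)) = 0.5051·log₂(0.5051/0.7312) = -0.26957

D_KL(P||Q) = -0.01700 + 0.54259 - 0.26957 = 0.25602 ≈ 0.2560 bits

D_KL(Q||P) = Σ Q(x) log₂(Q(x)/P(x))

Computing term by term:
  Q(1)·log₂(Q(1)/P(1)) = 0.1283·log₂(0.1283/0.1159) = 0.01881
  Q(2)·log₂(Q(2)/P(2)) = 0.1405·log₂(0.1405/0.379) = -0.20114
  Q(3)·log₂(Q(3)/P(3)) = 0.7312·log₂(0.7312/0.5051) = 0.39024

D_KL(Q||P) = 0.01881 - 0.20114 + 0.39024 = 0.20791 ≈ 0.2079 bits

These are NOT equal (difference: 0.0481 bits). KL divergence is asymmetric: D_KL(P||Q) ≠ D_KL(Q||P) in general.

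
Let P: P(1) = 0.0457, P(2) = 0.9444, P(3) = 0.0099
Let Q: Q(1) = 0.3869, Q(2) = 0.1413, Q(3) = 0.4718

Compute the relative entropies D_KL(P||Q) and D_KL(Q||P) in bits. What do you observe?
D_KL(P||Q) = 2.3922 bits, D_KL(Q||P) = 3.4352 bits. The two directions give different values (D_KL(Q||P) exceeds D_KL(P||Q) by 1.0430 bits): KL divergence is asymmetric.

D_KL(P||Q) = Σ P(x) log₂(P(x)/Q(x))

Computing term by term:
  P(1)·log₂(P(1)/Q(1)) = 0.0457·log₂(0.0457/0.3869) = -0.14083
  P(2)·log₂(P(2)/Q(2)) = 0.9444·log₂(0.9444/0.1413) = 2.58826
  P(3)·log₂(P(3)/Q(3)) = 0.0099·log₂(0.0099/0.4718) = -0.05519

D_KL(P||Q) = -0.14083 + 2.58826 - 0.05519 = 2.39224 ≈ 2.3922 bits

D_KL(Q||P) = Σ Q(x) log₂(Q(x)/P(x))

Computing term by term:
  Q(1)·log₂(Q(1)/P(1)) = 0.3869·log₂(0.3869/0.0457) = 1.19231
  Q(2)·log₂(Q(2)/P(2)) = 0.1413·log₂(0.1413/0.9444) = -0.38725
  Q(3)·log₂(Q(3)/P(3)) = 0.4718·log₂(0.4718/0.0099) = 2.63010

D_KL(Q||P) = 1.19231 - 0.38725 + 2.63010 = 3.43516 ≈ 3.4352 bits

These are NOT equal (difference: 1.0430 bits). KL divergence is asymmetric: D_KL(P||Q) ≠ D_KL(Q||P) in general.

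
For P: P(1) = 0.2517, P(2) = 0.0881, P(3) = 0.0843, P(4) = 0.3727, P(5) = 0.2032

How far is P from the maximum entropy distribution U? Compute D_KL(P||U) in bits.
0.2136 bits

U(i) = 1/5 for all i

D_KL(P||U) = Σ P(x) log₂(P(x) / (1/5))
           = Σ P(x) log₂(P(x)) + log₂(5)
           = log₂(5) - H(P)

H(P) = -Σ P(x) log₂(P(x)):
  -P(1)·log₂(P(1)) = -(0.2517)·log₂(0.2517) = 0.50094
  -P(2)·log₂(P(2)) = -(0.0881)·log₂(0.0881) = 0.30877
  -P(3)·log₂(P(3)) = -(0.0843)·log₂(0.0843) = 0.30081
  -P(4)·log₂(P(4)) = -(0.3727)·log₂(0.3727) = 0.53069
  -P(5)·log₂(P(5)) = -(0.2032)·log₂(0.2032) = 0.46716
H(P) = 0.50094 + 0.30877 + 0.30081 + 0.53069 + 0.46716 = 2.10837 bits

log₂(5) = 2.32193 bits

D_KL(P||U) = 2.32193 - 2.10837 = 0.21356 ≈ 0.2136 bits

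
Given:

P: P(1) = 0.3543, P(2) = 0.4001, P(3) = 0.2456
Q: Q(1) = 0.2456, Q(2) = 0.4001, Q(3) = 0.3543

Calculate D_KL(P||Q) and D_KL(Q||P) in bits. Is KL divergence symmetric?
D_KL(P||Q) = 0.0575 bits, D_KL(Q||P) = 0.0575 bits. The two values coincide for this particular pair, but no — KL divergence is not symmetric in general.

D_KL(P||Q) = Σ P(x) log₂(P(x)/Q(x))

Computing term by term:
  P(1)·log₂(P(1)/Q(1)) = 0.3543·log₂(0.3543/0.2456) = 0.18730
  P(2)·log₂(P(2)/Q(2)) = 0.4001·log₂(0.4001/0.4001) = 0.00000
  P(3)·log₂(P(3)/Q(3)) = 0.2456·log₂(0.2456/0.3543) = -0.12984

D_KL(P||Q) = 0.18730 + 0.00000 - 0.12984 = 0.05746 ≈ 0.0575 bits

D_KL(Q||P) = Σ Q(x) log₂(Q(x)/P(x))

Computing term by term:
  Q(1)·log₂(Q(1)/P(1)) = 0.2456·log₂(0.2456/0.3543) = -0.12984
  Q(2)·log₂(Q(2)/P(2)) = 0.4001·log₂(0.4001/0.4001) = 0.00000
  Q(3)·log₂(Q(3)/P(3)) = 0.3543·log₂(0.3543/0.2456) = 0.18730

D_KL(Q||P) = -0.12984 + 0.00000 + 0.18730 = 0.05746 ≈ 0.0575 bits

These ARE equal here. Q is P with outcomes relabeled (Q(1) = P(3), Q(3) = P(1)) by a relabeling that is its own inverse, so the two sums contain exactly the same terms in a different order. This is a special case — KL divergence is not symmetric in general: D_KL(P||Q) ≠ D_KL(Q||P) for most P, Q.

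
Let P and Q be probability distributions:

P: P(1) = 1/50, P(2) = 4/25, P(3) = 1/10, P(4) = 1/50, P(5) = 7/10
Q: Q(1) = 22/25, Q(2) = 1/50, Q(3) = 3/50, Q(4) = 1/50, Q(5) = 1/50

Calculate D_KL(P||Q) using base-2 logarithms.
4.0350 bits

D_KL(P||Q) = Σ P(x) log₂(P(x)/Q(x))

Computing term by term:
  P(1)·log₂(P(1)/Q(1)) = (1/50)·log₂((1/50)/(22/25)) = -0.10919
  P(2)·log₂(P(2)/Q(2)) = (4/25)·log₂((4/25)/(1/50)) = 0.48000
  P(3)·log₂(P(3)/Q(3)) = (1/10)·log₂((1/10)/(3/50)) = 0.07370
  P(4)·log₂(P(4)/Q(4)) = (1/50)·log₂((1/50)/(1/50)) = 0.00000
  P(5)·log₂(P(5)/Q(5)) = (7/10)·log₂((7/10)/(1/50)) = 3.59050

D_KL(P||Q) = -0.10919 + 0.48000 + 0.07370 + 0.00000 + 3.59050 = 4.03501 ≈ 4.0350 bits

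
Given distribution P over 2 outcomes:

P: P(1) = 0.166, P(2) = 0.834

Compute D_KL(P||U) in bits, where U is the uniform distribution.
0.3515 bits

U(i) = 1/2 for all i

D_KL(P||U) = Σ P(x) log₂(P(x) / (1/2))
           = Σ P(x) log₂(P(x)) + log₂(2)
           = log₂(2) - H(P)

H(P) = -Σ P(x) log₂(P(x)):
  -P(1)·log₂(P(1)) = -(0.166)·log₂(0.166) = 0.43006
  -P(2)·log₂(P(2)) = -(0.834)·log₂(0.834) = 0.21841
H(P) = 0.43006 + 0.21841 = 0.64847 bits

log₂(2) = 1.00000 bits

D_KL(P||U) = 1.00000 - 0.64847 = 0.35153 ≈ 0.3515 bits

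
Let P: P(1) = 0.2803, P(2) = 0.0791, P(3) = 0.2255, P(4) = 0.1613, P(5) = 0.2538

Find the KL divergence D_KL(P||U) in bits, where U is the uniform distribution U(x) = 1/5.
0.1069 bits

U(i) = 1/5 for all i

D_KL(P||U) = Σ P(x) log₂(P(x) / (1/5))
           = Σ P(x) log₂(P(x)) + log₂(5)
           = log₂(5) - H(P)

H(P) = -Σ P(x) log₂(P(x)):
  -P(1)·log₂(P(1)) = -(0.2803)·log₂(0.2803) = 0.51434
  -P(2)·log₂(P(2)) = -(0.0791)·log₂(0.0791) = 0.28952
  -P(3)·log₂(P(3)) = -(0.2255)·log₂(0.2255) = 0.48455
  -P(4)·log₂(P(4)) = -(0.1613)·log₂(0.1613) = 0.42457
  -P(5)·log₂(P(5)) = -(0.2538)·log₂(0.2538) = 0.50208
H(P) = 0.51434 + 0.28952 + 0.48455 + 0.42457 + 0.50208 = 2.21506 bits

log₂(5) = 2.32193 bits

D_KL(P||U) = 2.32193 - 2.21506 = 0.10687 ≈ 0.1069 bits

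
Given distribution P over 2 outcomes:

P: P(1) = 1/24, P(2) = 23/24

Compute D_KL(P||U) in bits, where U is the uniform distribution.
0.7501 bits

U(i) = 1/2 for all i

D_KL(P||U) = Σ P(x) log₂(P(x) / (1/2))
           = Σ P(x) log₂(P(x)) + log₂(2)
           = log₂(2) - H(P)

H(P) = -Σ P(x) log₂(P(x)):
  -P(1)·log₂(P(1)) = -(1/24)·log₂(1/24) = 0.19104
  -P(2)·log₂(P(2)) = -(23/24)·log₂(23/24) = 0.05884
H(P) = 0.19104 + 0.05884 = 0.24988 bits

log₂(2) = 1.00000 bits

D_KL(P||U) = 1.00000 - 0.24988 = 0.75012 ≈ 0.7501 bits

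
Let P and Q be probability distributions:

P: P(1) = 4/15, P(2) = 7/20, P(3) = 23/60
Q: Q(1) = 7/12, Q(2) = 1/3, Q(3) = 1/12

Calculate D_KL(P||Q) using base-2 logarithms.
0.5675 bits

D_KL(P||Q) = Σ P(x) log₂(P(x)/Q(x))

Computing term by term:
  P(1)·log₂(P(1)/Q(1)) = (4/15)·log₂((4/15)/(7/12)) = -0.30114
  P(2)·log₂(P(2)/Q(2)) = (7/20)·log₂((7/20)/(1/3)) = 0.02464
  P(3)·log₂(P(3)/Q(3)) = (23/60)·log₂((23/60)/(1/12)) = 0.84396

D_KL(P||Q) = -0.30114 + 0.02464 + 0.84396 = 0.56746 ≈ 0.5675 bits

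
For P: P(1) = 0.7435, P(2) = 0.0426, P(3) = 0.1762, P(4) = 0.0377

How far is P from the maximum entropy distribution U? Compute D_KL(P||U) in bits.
0.8685 bits

U(i) = 1/4 for all i

D_KL(P||U) = Σ P(x) log₂(P(x) / (1/4))
           = Σ P(x) log₂(P(x)) + log₂(4)
           = log₂(4) - H(P)

H(P) = -Σ P(x) log₂(P(x)):
  -P(1)·log₂(P(1)) = -(0.7435)·log₂(0.7435) = 0.31792
  -P(2)·log₂(P(2)) = -(0.0426)·log₂(0.0426) = 0.19396
  -P(3)·log₂(P(3)) = -(0.1762)·log₂(0.1762) = 0.44133
  -P(4)·log₂(P(4)) = -(0.0377)·log₂(0.0377) = 0.17829
H(P) = 0.31792 + 0.19396 + 0.44133 + 0.17829 = 1.13150 bits

log₂(4) = 2.00000 bits

D_KL(P||U) = 2.00000 - 1.13150 = 0.86850 ≈ 0.8685 bits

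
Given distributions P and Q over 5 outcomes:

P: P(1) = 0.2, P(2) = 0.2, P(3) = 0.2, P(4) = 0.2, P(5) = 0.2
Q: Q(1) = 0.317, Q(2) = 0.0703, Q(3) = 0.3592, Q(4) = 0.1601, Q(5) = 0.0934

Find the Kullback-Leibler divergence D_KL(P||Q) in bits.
0.2837 bits

D_KL(P||Q) = Σ P(x) log₂(P(x)/Q(x))

Computing term by term:
  P(1)·log₂(P(1)/Q(1)) = 0.2·log₂(0.2/0.317) = -0.13290
  P(2)·log₂(P(2)/Q(2)) = 0.2·log₂(0.2/0.0703) = 0.30168
  P(3)·log₂(P(3)/Q(3)) = 0.2·log₂(0.2/0.3592) = -0.16896
  P(4)·log₂(P(4)/Q(4)) = 0.2·log₂(0.2/0.1601) = 0.06421
  P(5)·log₂(P(5)/Q(5)) = 0.2·log₂(0.2/0.0934) = 0.21970

D_KL(P||Q) = -0.13290 + 0.30168 - 0.16896 + 0.06421 + 0.21970 = 0.28373 ≈ 0.2837 bits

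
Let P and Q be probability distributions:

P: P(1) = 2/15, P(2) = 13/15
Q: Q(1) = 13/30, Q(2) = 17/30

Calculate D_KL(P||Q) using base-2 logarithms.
0.3045 bits

D_KL(P||Q) = Σ P(x) log₂(P(x)/Q(x))

Computing term by term:
  P(1)·log₂(P(1)/Q(1)) = (2/15)·log₂((2/15)/(13/30)) = -0.22673
  P(2)·log₂(P(2)/Q(2)) = (13/15)·log₂((13/15)/(17/30)) = 0.53125

D_KL(P||Q) = -0.22673 + 0.53125 = 0.30452 ≈ 0.3045 bits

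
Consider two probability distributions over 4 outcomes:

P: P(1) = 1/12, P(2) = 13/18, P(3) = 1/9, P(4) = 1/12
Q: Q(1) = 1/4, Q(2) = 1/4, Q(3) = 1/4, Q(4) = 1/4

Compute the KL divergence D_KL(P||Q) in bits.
0.7112 bits

D_KL(P||Q) = Σ P(x) log₂(P(x)/Q(x))

Computing term by term:
  P(1)·log₂(P(1)/Q(1)) = (1/12)·log₂((1/12)/(1/4)) = -0.13208
  P(2)·log₂(P(2)/Q(2)) = (13/18)·log₂((13/18)/(1/4)) = 1.10537
  P(3)·log₂(P(3)/Q(3)) = (1/9)·log₂((1/9)/(1/4)) = -0.12999
  P(4)·log₂(P(4)/Q(4)) = (1/12)·log₂((1/12)/(1/4)) = -0.13208

D_KL(P||Q) = -0.13208 + 1.10537 - 0.12999 - 0.13208 = 0.71122 ≈ 0.7112 bits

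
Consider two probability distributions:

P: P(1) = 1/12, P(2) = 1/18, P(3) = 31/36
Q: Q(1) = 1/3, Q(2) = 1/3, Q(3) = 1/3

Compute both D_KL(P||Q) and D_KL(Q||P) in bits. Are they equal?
D_KL(P||Q) = 0.8688 bits, D_KL(Q||P) = 1.0719 bits. No, they are not equal.

D_KL(P||Q) = Σ P(x) log₂(P(x)/Q(x))

Computing term by term:
  P(1)·log₂(P(1)/Q(1)) = (1/12)·log₂((1/12)/(1/3)) = -0.16667
  P(2)·log₂(P(2)/Q(2)) = (1/18)·log₂((1/18)/(1/3)) = -0.14361
  P(3)·log₂(P(3)/Q(3)) = (31/36)·log₂((31/36)/(1/3)) = 1.17906

D_KL(P||Q) = -0.16667 - 0.14361 + 1.17906 = 0.86878 ≈ 0.8688 bits

D_KL(Q||P) = Σ Q(x) log₂(Q(x)/P(x))

Computing term by term:
  Q(1)·log₂(Q(1)/P(1)) = (1/3)·log₂((1/3)/(1/12)) = 0.66667
  Q(2)·log₂(Q(2)/P(2)) = (1/3)·log₂((1/3)/(1/18)) = 0.86165
  Q(3)·log₂(Q(3)/P(3)) = (1/3)·log₂((1/3)/(31/36)) = -0.45641

D_KL(Q||P) = 0.66667 + 0.86165 - 0.45641 = 1.07191 ≈ 1.0719 bits

These are NOT equal (difference: 0.2031 bits). KL divergence is asymmetric: D_KL(P||Q) ≠ D_KL(Q||P) in general.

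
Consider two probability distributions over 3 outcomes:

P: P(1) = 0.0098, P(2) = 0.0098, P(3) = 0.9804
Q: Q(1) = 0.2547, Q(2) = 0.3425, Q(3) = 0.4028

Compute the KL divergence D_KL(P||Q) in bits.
1.1618 bits

D_KL(P||Q) = Σ P(x) log₂(P(x)/Q(x))

Computing term by term:
  P(1)·log₂(P(1)/Q(1)) = 0.0098·log₂(0.0098/0.2547) = -0.04606
  P(2)·log₂(P(2)/Q(2)) = 0.0098·log₂(0.0098/0.3425) = -0.05025
  P(3)·log₂(P(3)/Q(3)) = 0.9804·log₂(0.9804/0.4028) = 1.25815

D_KL(P||Q) = -0.04606 - 0.05025 + 1.25815 = 1.16184 ≈ 1.1618 bits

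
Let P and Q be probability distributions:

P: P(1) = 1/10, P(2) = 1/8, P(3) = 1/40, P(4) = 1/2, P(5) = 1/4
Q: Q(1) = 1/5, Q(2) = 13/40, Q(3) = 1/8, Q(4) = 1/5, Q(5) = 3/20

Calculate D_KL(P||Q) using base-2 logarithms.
0.5148 bits

D_KL(P||Q) = Σ P(x) log₂(P(x)/Q(x))

Computing term by term:
  P(1)·log₂(P(1)/Q(1)) = (1/10)·log₂((1/10)/(1/5)) = -0.10000
  P(2)·log₂(P(2)/Q(2)) = (1/8)·log₂((1/8)/(13/40)) = -0.17231
  P(3)·log₂(P(3)/Q(3)) = (1/40)·log₂((1/40)/(1/8)) = -0.05805
  P(4)·log₂(P(4)/Q(4)) = (1/2)·log₂((1/2)/(1/5)) = 0.66096
  P(5)·log₂(P(5)/Q(5)) = (1/4)·log₂((1/4)/(3/20)) = 0.18424

D_KL(P||Q) = -0.10000 - 0.17231 - 0.05805 + 0.66096 + 0.18424 = 0.51484 ≈ 0.5148 bits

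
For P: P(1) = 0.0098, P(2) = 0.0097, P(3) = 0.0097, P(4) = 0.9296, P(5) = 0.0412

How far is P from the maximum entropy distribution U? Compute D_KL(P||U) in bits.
1.8393 bits

U(i) = 1/5 for all i

D_KL(P||U) = Σ P(x) log₂(P(x) / (1/5))
           = Σ P(x) log₂(P(x)) + log₂(5)
           = log₂(5) - H(P)

H(P) = -Σ P(x) log₂(P(x)):
  -P(1)·log₂(P(1)) = -(0.0098)·log₂(0.0098) = 0.06540
  -P(2)·log₂(P(2)) = -(0.0097)·log₂(0.0097) = 0.06487
  -P(3)·log₂(P(3)) = -(0.0097)·log₂(0.0097) = 0.06487
  -P(4)·log₂(P(4)) = -(0.9296)·log₂(0.9296) = 0.09790
  -P(5)·log₂(P(5)) = -(0.0412)·log₂(0.0412) = 0.18957
H(P) = 0.06540 + 0.06487 + 0.06487 + 0.09790 + 0.18957 = 0.48261 bits

log₂(5) = 2.32193 bits

D_KL(P||U) = 2.32193 - 0.48261 = 1.83932 ≈ 1.8393 bits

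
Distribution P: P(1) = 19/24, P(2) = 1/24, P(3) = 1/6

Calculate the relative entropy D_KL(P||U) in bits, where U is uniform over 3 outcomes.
0.6963 bits

U(i) = 1/3 for all i

D_KL(P||U) = Σ P(x) log₂(P(x) / (1/3))
           = Σ P(x) log₂(P(x)) + log₂(3)
           = log₂(3) - H(P)

H(P) = -Σ P(x) log₂(P(x)):
  -P(1)·log₂(P(1)) = -(19/24)·log₂(19/24) = 0.26682
  -P(2)·log₂(P(2)) = -(1/24)·log₂(1/24) = 0.19104
  -P(3)·log₂(P(3)) = -(1/6)·log₂(1/6) = 0.43083
H(P) = 0.26682 + 0.19104 + 0.43083 = 0.88869 bits

log₂(3) = 1.58496 bits

D_KL(P||U) = 1.58496 - 0.88869 = 0.69627 ≈ 0.6963 bits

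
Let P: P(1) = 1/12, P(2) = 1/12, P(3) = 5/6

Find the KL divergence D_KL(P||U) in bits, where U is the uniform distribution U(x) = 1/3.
0.7683 bits

U(i) = 1/3 for all i

D_KL(P||U) = Σ P(x) log₂(P(x) / (1/3))
           = Σ P(x) log₂(P(x)) + log₂(3)
           = log₂(3) - H(P)

H(P) = -Σ P(x) log₂(P(x)):
  -P(1)·log₂(P(1)) = -(1/12)·log₂(1/12) = 0.29875
  -P(2)·log₂(P(2)) = -(1/12)·log₂(1/12) = 0.29875
  -P(3)·log₂(P(3)) = -(5/6)·log₂(5/6) = 0.21920
H(P) = 0.29875 + 0.29875 + 0.21920 = 0.81670 bits

log₂(3) = 1.58496 bits

D_KL(P||U) = 1.58496 - 0.81670 = 0.76826 ≈ 0.7683 bits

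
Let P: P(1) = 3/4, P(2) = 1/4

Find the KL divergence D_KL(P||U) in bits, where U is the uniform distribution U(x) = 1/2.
0.1887 bits

U(i) = 1/2 for all i

D_KL(P||U) = Σ P(x) log₂(P(x) / (1/2))
           = Σ P(x) log₂(P(x)) + log₂(2)
           = log₂(2) - H(P)

H(P) = -Σ P(x) log₂(P(x)):
  -P(1)·log₂(P(1)) = -(3/4)·log₂(3/4) = 0.31128
  -P(2)·log₂(P(2)) = -(1/4)·log₂(1/4) = 0.50000
H(P) = 0.31128 + 0.50000 = 0.81128 bits

log₂(2) = 1.00000 bits

D_KL(P||U) = 1.00000 - 0.81128 = 0.18872 ≈ 0.1887 bits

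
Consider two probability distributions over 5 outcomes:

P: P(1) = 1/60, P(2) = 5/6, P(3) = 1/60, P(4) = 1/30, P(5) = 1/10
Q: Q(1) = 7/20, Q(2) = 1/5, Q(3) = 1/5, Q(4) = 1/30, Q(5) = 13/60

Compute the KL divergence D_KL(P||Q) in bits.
1.4712 bits

D_KL(P||Q) = Σ P(x) log₂(P(x)/Q(x))

Computing term by term:
  P(1)·log₂(P(1)/Q(1)) = (1/60)·log₂((1/60)/(7/20)) = -0.07321
  P(2)·log₂(P(2)/Q(2)) = (5/6)·log₂((5/6)/(1/5)) = 1.71574
  P(3)·log₂(P(3)/Q(3)) = (1/60)·log₂((1/60)/(1/5)) = -0.05975
  P(4)·log₂(P(4)/Q(4)) = (1/30)·log₂((1/30)/(1/30)) = 0.00000
  P(5)·log₂(P(5)/Q(5)) = (1/10)·log₂((1/10)/(13/60)) = -0.11155

D_KL(P||Q) = -0.07321 + 1.71574 - 0.05975 + 0.00000 - 0.11155 = 1.47123 ≈ 1.4712 bits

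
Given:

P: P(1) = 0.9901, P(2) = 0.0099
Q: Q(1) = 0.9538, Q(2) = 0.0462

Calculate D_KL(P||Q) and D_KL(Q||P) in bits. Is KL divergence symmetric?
D_KL(P||Q) = 0.0314 bits, D_KL(Q||P) = 0.0513 bits. No, KL divergence is not symmetric.

D_KL(P||Q) = Σ P(x) log₂(P(x)/Q(x))

Computing term by term:
  P(1)·log₂(P(1)/Q(1)) = 0.9901·log₂(0.9901/0.9538) = 0.05335
  P(2)·log₂(P(2)/Q(2)) = 0.0099·log₂(0.0099/0.0462) = -0.02200

D_KL(P||Q) = 0.05335 - 0.02200 = 0.03135 ≈ 0.0314 bits

D_KL(Q||P) = Σ Q(x) log₂(Q(x)/P(x))

Computing term by term:
  Q(1)·log₂(Q(1)/P(1)) = 0.9538·log₂(0.9538/0.9901) = -0.05140
  Q(2)·log₂(Q(2)/P(2)) = 0.0462·log₂(0.0462/0.0099) = 0.10267

D_KL(Q||P) = -0.05140 + 0.10267 = 0.05127 ≈ 0.0513 bits

These are NOT equal (difference: 0.0199 bits). KL divergence is asymmetric: D_KL(P||Q) ≠ D_KL(Q||P) in general.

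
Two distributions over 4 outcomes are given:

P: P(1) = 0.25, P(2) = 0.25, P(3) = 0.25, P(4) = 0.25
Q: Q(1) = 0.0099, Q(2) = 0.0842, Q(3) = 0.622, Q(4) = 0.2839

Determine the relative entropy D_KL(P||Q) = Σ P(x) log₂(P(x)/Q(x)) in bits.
1.1825 bits

D_KL(P||Q) = Σ P(x) log₂(P(x)/Q(x))

Computing term by term:
  P(1)·log₂(P(1)/Q(1)) = 0.25·log₂(0.25/0.0099) = 1.16459
  P(2)·log₂(P(2)/Q(2)) = 0.25·log₂(0.25/0.0842) = 0.39251
  P(3)·log₂(P(3)/Q(3)) = 0.25·log₂(0.25/0.622) = -0.32875
  P(4)·log₂(P(4)/Q(4)) = 0.25·log₂(0.25/0.2839) = -0.04586

D_KL(P||Q) = 1.16459 + 0.39251 - 0.32875 - 0.04586 = 1.18249 ≈ 1.1825 bits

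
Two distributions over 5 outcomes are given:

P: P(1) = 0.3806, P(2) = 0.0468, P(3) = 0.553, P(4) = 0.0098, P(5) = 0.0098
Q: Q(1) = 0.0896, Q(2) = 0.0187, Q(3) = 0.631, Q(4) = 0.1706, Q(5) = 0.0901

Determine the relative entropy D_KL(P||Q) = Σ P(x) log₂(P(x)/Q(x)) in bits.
0.6791 bits

D_KL(P||Q) = Σ P(x) log₂(P(x)/Q(x))

Computing term by term:
  P(1)·log₂(P(1)/Q(1)) = 0.3806·log₂(0.3806/0.0896) = 0.79420
  P(2)·log₂(P(2)/Q(2)) = 0.0468·log₂(0.0468/0.0187) = 0.06194
  P(3)·log₂(P(3)/Q(3)) = 0.553·log₂(0.553/0.631) = -0.10527
  P(4)·log₂(P(4)/Q(4)) = 0.0098·log₂(0.0098/0.1706) = -0.04039
  P(5)·log₂(P(5)/Q(5)) = 0.0098·log₂(0.0098/0.0901) = -0.03137

D_KL(P||Q) = 0.79420 + 0.06194 - 0.10527 - 0.04039 - 0.03137 = 0.67911 ≈ 0.6791 bits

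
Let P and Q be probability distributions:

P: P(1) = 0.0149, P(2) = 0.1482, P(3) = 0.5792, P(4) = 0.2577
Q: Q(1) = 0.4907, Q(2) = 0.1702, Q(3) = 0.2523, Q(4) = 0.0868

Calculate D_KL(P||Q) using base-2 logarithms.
0.9943 bits

D_KL(P||Q) = Σ P(x) log₂(P(x)/Q(x))

Computing term by term:
  P(1)·log₂(P(1)/Q(1)) = 0.0149·log₂(0.0149/0.4907) = -0.07512
  P(2)·log₂(P(2)/Q(2)) = 0.1482·log₂(0.1482/0.1702) = -0.02959
  P(3)·log₂(P(3)/Q(3)) = 0.5792·log₂(0.5792/0.2523) = 0.69442
  P(4)·log₂(P(4)/Q(4)) = 0.2577·log₂(0.2577/0.0868) = 0.40457

D_KL(P||Q) = -0.07512 - 0.02959 + 0.69442 + 0.40457 = 0.99428 ≈ 0.9943 bits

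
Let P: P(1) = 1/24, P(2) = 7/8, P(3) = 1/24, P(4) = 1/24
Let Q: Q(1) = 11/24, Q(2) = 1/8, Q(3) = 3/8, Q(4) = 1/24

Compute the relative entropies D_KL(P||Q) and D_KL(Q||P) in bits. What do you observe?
D_KL(P||Q) = 2.1802 bits, D_KL(Q||P) = 2.4234 bits. The two directions give different values (D_KL(Q||P) exceeds D_KL(P||Q) by 0.2432 bits): KL divergence is asymmetric.

D_KL(P||Q) = Σ P(x) log₂(P(x)/Q(x))

Computing term by term:
  P(1)·log₂(P(1)/Q(1)) = (1/24)·log₂((1/24)/(11/24)) = -0.14414
  P(2)·log₂(P(2)/Q(2)) = (7/8)·log₂((7/8)/(1/8)) = 2.45644
  P(3)·log₂(P(3)/Q(3)) = (1/24)·log₂((1/24)/(3/8)) = -0.13208
  P(4)·log₂(P(4)/Q(4)) = (1/24)·log₂((1/24)/(1/24)) = 0.00000

D_KL(P||Q) = -0.14414 + 2.45644 - 0.13208 + 0.00000 = 2.18022 ≈ 2.1802 bits

D_KL(Q||P) = Σ Q(x) log₂(Q(x)/P(x))

Computing term by term:
  Q(1)·log₂(Q(1)/P(1)) = (11/24)·log₂((11/24)/(1/24)) = 1.58557
  Q(2)·log₂(Q(2)/P(2)) = (1/8)·log₂((1/8)/(7/8)) = -0.35092
  Q(3)·log₂(Q(3)/P(3)) = (3/8)·log₂((3/8)/(1/24)) = 1.18872
  Q(4)·log₂(Q(4)/P(4)) = (1/24)·log₂((1/24)/(1/24)) = 0.00000

D_KL(Q||P) = 1.58557 - 0.35092 + 1.18872 + 0.00000 = 2.42337 ≈ 2.4234 bits

These are NOT equal (difference: 0.2432 bits). KL divergence is asymmetric: D_KL(P||Q) ≠ D_KL(Q||P) in general.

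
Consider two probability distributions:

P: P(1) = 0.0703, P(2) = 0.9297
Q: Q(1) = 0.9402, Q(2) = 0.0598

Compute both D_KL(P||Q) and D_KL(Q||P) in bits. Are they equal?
D_KL(P||Q) = 3.4172 bits, D_KL(Q||P) = 3.2809 bits. No, they are not equal.

D_KL(P||Q) = Σ P(x) log₂(P(x)/Q(x))

Computing term by term:
  P(1)·log₂(P(1)/Q(1)) = 0.0703·log₂(0.0703/0.9402) = -0.26302
  P(2)·log₂(P(2)/Q(2)) = 0.9297·log₂(0.9297/0.0598) = 3.68026

D_KL(P||Q) = -0.26302 + 3.68026 = 3.41724 ≈ 3.4172 bits

D_KL(Q||P) = Σ Q(x) log₂(Q(x)/P(x))

Computing term by term:
  Q(1)·log₂(Q(1)/P(1)) = 0.9402·log₂(0.9402/0.0703) = 3.51764
  Q(2)·log₂(Q(2)/P(2)) = 0.0598·log₂(0.0598/0.9297) = -0.23672

D_KL(Q||P) = 3.51764 - 0.23672 = 3.28092 ≈ 3.2809 bits

These are NOT equal (difference: 0.1363 bits). KL divergence is asymmetric: D_KL(P||Q) ≠ D_KL(Q||P) in general.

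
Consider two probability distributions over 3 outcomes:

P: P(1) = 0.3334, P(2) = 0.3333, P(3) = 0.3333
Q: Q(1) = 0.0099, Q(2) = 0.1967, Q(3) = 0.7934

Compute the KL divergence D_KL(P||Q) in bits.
1.5281 bits

D_KL(P||Q) = Σ P(x) log₂(P(x)/Q(x))

Computing term by term:
  P(1)·log₂(P(1)/Q(1)) = 0.3334·log₂(0.3334/0.0099) = 1.69157
  P(2)·log₂(P(2)/Q(2)) = 0.3333·log₂(0.3333/0.1967) = 0.25358
  P(3)·log₂(P(3)/Q(3)) = 0.3333·log₂(0.3333/0.7934) = -0.41703

D_KL(P||Q) = 1.69157 + 0.25358 - 0.41703 = 1.52812 ≈ 1.5281 bits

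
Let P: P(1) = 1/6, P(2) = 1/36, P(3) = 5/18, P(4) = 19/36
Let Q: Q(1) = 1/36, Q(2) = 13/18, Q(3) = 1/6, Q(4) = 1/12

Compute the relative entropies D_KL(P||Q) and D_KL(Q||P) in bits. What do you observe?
D_KL(P||Q) = 1.9104 bits, D_KL(Q||P) = 2.9782 bits. The two directions give different values (D_KL(Q||P) exceeds D_KL(P||Q) by 1.0678 bits): KL divergence is asymmetric.

D_KL(P||Q) = Σ P(x) log₂(P(x)/Q(x))

Computing term by term:
  P(1)·log₂(P(1)/Q(1)) = (1/6)·log₂((1/6)/(1/36)) = 0.43083
  P(2)·log₂(P(2)/Q(2)) = (1/36)·log₂((1/36)/(13/18)) = -0.13057
  P(3)·log₂(P(3)/Q(3)) = (5/18)·log₂((5/18)/(1/6)) = 0.20471
  P(4)·log₂(P(4)/Q(4)) = (19/36)·log₂((19/36)/(1/12)) = 1.40545

D_KL(P||Q) = 0.43083 - 0.13057 + 0.20471 + 1.40545 = 1.91042 ≈ 1.9104 bits

D_KL(Q||P) = Σ Q(x) log₂(Q(x)/P(x))

Computing term by term:
  Q(1)·log₂(Q(1)/P(1)) = (1/36)·log₂((1/36)/(1/6)) = -0.07180
  Q(2)·log₂(Q(2)/P(2)) = (13/18)·log₂((13/18)/(1/36)) = 3.39476
  Q(3)·log₂(Q(3)/P(3)) = (1/6)·log₂((1/6)/(5/18)) = -0.12283
  Q(4)·log₂(Q(4)/P(4)) = (1/12)·log₂((1/12)/(19/36)) = -0.22191

D_KL(Q||P) = -0.07180 + 3.39476 - 0.12283 - 0.22191 = 2.97822 ≈ 2.9782 bits

These are NOT equal (difference: 1.0678 bits). KL divergence is asymmetric: D_KL(P||Q) ≠ D_KL(Q||P) in general.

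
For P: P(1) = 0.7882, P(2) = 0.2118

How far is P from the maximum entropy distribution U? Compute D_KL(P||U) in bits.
0.2551 bits

U(i) = 1/2 for all i

D_KL(P||U) = Σ P(x) log₂(P(x) / (1/2))
           = Σ P(x) log₂(P(x)) + log₂(2)
           = log₂(2) - H(P)

H(P) = -Σ P(x) log₂(P(x)):
  -P(1)·log₂(P(1)) = -(0.7882)·log₂(0.7882) = 0.27064
  -P(2)·log₂(P(2)) = -(0.2118)·log₂(0.2118) = 0.47427
H(P) = 0.27064 + 0.47427 = 0.74491 bits

log₂(2) = 1.00000 bits

D_KL(P||U) = 1.00000 - 0.74491 = 0.25509 ≈ 0.2551 bits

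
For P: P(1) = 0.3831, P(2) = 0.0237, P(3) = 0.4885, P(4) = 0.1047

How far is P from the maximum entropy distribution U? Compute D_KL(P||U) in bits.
0.4960 bits

U(i) = 1/4 for all i

D_KL(P||U) = Σ P(x) log₂(P(x) / (1/4))
           = Σ P(x) log₂(P(x)) + log₂(4)
           = log₂(4) - H(P)

H(P) = -Σ P(x) log₂(P(x)):
  -P(1)·log₂(P(1)) = -(0.3831)·log₂(0.3831) = 0.53029
  -P(2)·log₂(P(2)) = -(0.0237)·log₂(0.0237) = 0.12796
  -P(3)·log₂(P(3)) = -(0.4885)·log₂(0.4885) = 0.50490
  -P(4)·log₂(P(4)) = -(0.1047)·log₂(0.1047) = 0.34087
H(P) = 0.53029 + 0.12796 + 0.50490 + 0.34087 = 1.50402 bits

log₂(4) = 2.00000 bits

D_KL(P||U) = 2.00000 - 1.50402 = 0.49598 ≈ 0.4960 bits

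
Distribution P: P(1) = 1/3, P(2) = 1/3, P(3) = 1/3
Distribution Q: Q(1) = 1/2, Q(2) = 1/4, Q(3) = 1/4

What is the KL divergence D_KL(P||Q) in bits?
0.0817 bits

D_KL(P||Q) = Σ P(x) log₂(P(x)/Q(x))

Computing term by term:
  P(1)·log₂(P(1)/Q(1)) = (1/3)·log₂((1/3)/(1/2)) = -0.19499
  P(2)·log₂(P(2)/Q(2)) = (1/3)·log₂((1/3)/(1/4)) = 0.13835
  P(3)·log₂(P(3)/Q(3)) = (1/3)·log₂((1/3)/(1/4)) = 0.13835

D_KL(P||Q) = -0.19499 + 0.13835 + 0.13835 = 0.08171 ≈ 0.0817 bits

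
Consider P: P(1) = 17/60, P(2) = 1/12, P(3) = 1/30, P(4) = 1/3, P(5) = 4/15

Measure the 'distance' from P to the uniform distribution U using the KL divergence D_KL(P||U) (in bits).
0.3073 bits

U(i) = 1/5 for all i

D_KL(P||U) = Σ P(x) log₂(P(x) / (1/5))
           = Σ P(x) log₂(P(x)) + log₂(5)
           = log₂(5) - H(P)

H(P) = -Σ P(x) log₂(P(x)):
  -P(1)·log₂(P(1)) = -(17/60)·log₂(17/60) = 0.51550
  -P(2)·log₂(P(2)) = -(1/12)·log₂(1/12) = 0.29875
  -P(3)·log₂(P(3)) = -(1/30)·log₂(1/30) = 0.16356
  -P(4)·log₂(P(4)) = -(1/3)·log₂(1/3) = 0.52832
  -P(5)·log₂(P(5)) = -(4/15)·log₂(4/15) = 0.50850
H(P) = 0.51550 + 0.29875 + 0.16356 + 0.52832 + 0.50850 = 2.01463 bits

log₂(5) = 2.32193 bits

D_KL(P||U) = 2.32193 - 2.01463 = 0.30730 ≈ 0.3073 bits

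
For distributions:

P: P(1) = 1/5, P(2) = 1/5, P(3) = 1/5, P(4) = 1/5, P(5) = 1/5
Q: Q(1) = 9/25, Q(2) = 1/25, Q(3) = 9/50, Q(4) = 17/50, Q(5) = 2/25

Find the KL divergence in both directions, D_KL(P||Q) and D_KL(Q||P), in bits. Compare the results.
D_KL(P||Q) = 0.4365 bits, D_KL(Q||P) = 0.3396 bits. D_KL(P||Q) is larger than D_KL(Q||P) by 0.0969 bits; the two directions differ.

D_KL(P||Q) = Σ P(x) log₂(P(x)/Q(x))

Computing term by term:
  P(1)·log₂(P(1)/Q(1)) = (1/5)·log₂((1/5)/(9/25)) = -0.16960
  P(2)·log₂(P(2)/Q(2)) = (1/5)·log₂((1/5)/(1/25)) = 0.46439
  P(3)·log₂(P(3)/Q(3)) = (1/5)·log₂((1/5)/(9/50)) = 0.03040
  P(4)·log₂(P(4)/Q(4)) = (1/5)·log₂((1/5)/(17/50)) = -0.15311
  P(5)·log₂(P(5)/Q(5)) = (1/5)·log₂((1/5)/(2/25)) = 0.26439

D_KL(P||Q) = -0.16960 + 0.46439 + 0.03040 - 0.15311 + 0.26439 = 0.43647 ≈ 0.4365 bits

D_KL(Q||P) = Σ Q(x) log₂(Q(x)/P(x))

Computing term by term:
  Q(1)·log₂(Q(1)/P(1)) = (9/25)·log₂((9/25)/(1/5)) = 0.30528
  Q(2)·log₂(Q(2)/P(2)) = (1/25)·log₂((1/25)/(1/5)) = -0.09288
  Q(3)·log₂(Q(3)/P(3)) = (9/50)·log₂((9/50)/(1/5)) = -0.02736
  Q(4)·log₂(Q(4)/P(4)) = (17/50)·log₂((17/50)/(1/5)) = 0.26028
  Q(5)·log₂(Q(5)/P(5)) = (2/25)·log₂((2/25)/(1/5)) = -0.10575

D_KL(Q||P) = 0.30528 - 0.09288 - 0.02736 + 0.26028 - 0.10575 = 0.33957 ≈ 0.3396 bits

These are NOT equal (difference: 0.0969 bits). KL divergence is asymmetric: D_KL(P||Q) ≠ D_KL(Q||P) in general.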